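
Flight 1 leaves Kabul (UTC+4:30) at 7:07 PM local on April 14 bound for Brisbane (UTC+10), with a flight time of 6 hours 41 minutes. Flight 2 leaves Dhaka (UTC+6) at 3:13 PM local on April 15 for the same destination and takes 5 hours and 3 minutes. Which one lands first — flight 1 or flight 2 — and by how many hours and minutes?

the first, by 16 hours 58 minutes

Flight 1 in UTC: 7:07 PM − 4:30 = 2:37 PM on Apr 14.
+6 hours and 41 minutes → arrive 9:18 PM UTC on Apr 14.
Flight 2 in UTC: 3:13 PM − 6:00 = 9:13 AM on Apr 15.
+5 hours and 3 minutes → arrive 2:16 PM UTC on Apr 15.
Flight 1 lands earlier by 16 hours 58 minutes.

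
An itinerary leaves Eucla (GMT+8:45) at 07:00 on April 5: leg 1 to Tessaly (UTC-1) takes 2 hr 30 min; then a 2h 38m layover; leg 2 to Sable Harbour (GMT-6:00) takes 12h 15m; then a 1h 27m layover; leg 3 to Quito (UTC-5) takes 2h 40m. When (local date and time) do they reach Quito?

14:45 on April 5

Convert departure to UTC: 07:00 − 8:45 = 22:15 UTC on Apr 4.
Add 2 hours and 30 minutes leg 1 → 00:45 UTC (Apr 5).
Add 2 hours 38 minutes layover in Tessaly → 03:23 UTC.
Add 12 hours 15 minutes leg 2 → 15:38 UTC.
Add 1 hour 27 minutes layover in Sable Harbour → 17:05 UTC.
Add 2 hours 40 minutes leg 3 → 19:45 UTC.
Quito is UTC−5:00, so local arrival = 19:45 − 5:00 = 14:45 on Apr 5.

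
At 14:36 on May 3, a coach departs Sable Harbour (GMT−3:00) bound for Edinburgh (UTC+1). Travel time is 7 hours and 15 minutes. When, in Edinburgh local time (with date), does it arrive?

Edinburgh is 4:00 ahead of Sable Harbour.
After 7 hours 15 minutes it is 21:51 in Sable Harbour.
Shift by the zone difference: 21:51 + 4:00 = 01:51 on May 4 in Edinburgh.

01:51 on May 4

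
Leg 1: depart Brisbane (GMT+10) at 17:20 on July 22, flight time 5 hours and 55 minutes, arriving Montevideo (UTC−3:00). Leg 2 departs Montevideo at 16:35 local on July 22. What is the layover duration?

6 hours 20 minutes

Convert departure to UTC: 17:20 − 10:00 = 07:20 UTC on Jul 22.
Add 5 hours 55 minutes flight time → 13:15 UTC.
Montevideo is UTC−3:00, so local arrival = 13:15 − 3:00 = 10:15 on Jul 22.
Layover = 16:35 − 10:15 = 6 hours 20 minutes.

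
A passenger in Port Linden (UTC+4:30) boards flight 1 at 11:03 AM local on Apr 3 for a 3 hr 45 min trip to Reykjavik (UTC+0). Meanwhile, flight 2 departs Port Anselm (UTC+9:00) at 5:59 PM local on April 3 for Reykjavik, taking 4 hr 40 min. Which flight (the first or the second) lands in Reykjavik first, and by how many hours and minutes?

the first, by 3 hours 21 minutes

Flight 1 in UTC: 11:03 AM − 4:30 = 6:33 AM on Apr 3.
+3 hours and 45 minutes → arrive 10:18 AM UTC on Apr 3.
Flight 2 in UTC: 5:59 PM − 9:00 = 8:59 AM on Apr 3.
+4 hours and 40 minutes → arrive 1:39 PM UTC on Apr 3.
Flight 1 lands earlier by 3 hours 21 minutes.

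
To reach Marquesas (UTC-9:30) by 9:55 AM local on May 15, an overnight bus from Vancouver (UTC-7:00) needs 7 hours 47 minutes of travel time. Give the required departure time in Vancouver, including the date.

4:38 AM on May 15

Target arrival in UTC: 9:55 AM + 9:30 = 7:25 PM on May 15.
Subtract 7 hours and 47 minutes → departure 11:38 AM UTC on May 15.
Vancouver is UTC−7:00: 11:38 AM − 7:00 = 4:38 AM on May 15.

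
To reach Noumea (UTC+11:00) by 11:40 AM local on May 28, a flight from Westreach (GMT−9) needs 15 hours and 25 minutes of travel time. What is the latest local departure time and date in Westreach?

Target arrival in UTC: 11:40 AM − 11:00 = 12:40 AM on May 28.
Subtract 15 hours and 25 minutes → departure 9:15 AM UTC on May 27.
Westreach is UTC−9:00: 9:15 AM − 9:00 = 12:15 AM on May 27.

12:15 AM on May 27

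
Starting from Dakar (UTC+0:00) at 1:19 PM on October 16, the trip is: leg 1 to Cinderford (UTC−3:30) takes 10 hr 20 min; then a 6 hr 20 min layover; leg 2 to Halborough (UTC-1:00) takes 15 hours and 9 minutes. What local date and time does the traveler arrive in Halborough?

Dakar is at UTC+0, so departure is already 1:19 PM UTC on Oct 16.
Add 10 hours 20 minutes leg 1 → 11:39 PM UTC.
Add 6 hours 20 minutes layover in Cinderford → 5:59 AM UTC (Oct 17).
Add 15 hours 9 minutes leg 2 → 9:08 PM UTC.
Halborough is UTC−1:00, so local arrival = 9:08 PM − 1:00 = 8:08 PM on Oct 17.

8:08 PM on Oct 17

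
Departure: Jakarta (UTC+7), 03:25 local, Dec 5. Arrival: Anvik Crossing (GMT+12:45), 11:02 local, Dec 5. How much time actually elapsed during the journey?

1 hour 52 minutes

Anvik Crossing is 5:45 ahead of Jakarta.
Clock-face elapsed time (ignoring zones) is 7 hours 37 minutes.
Actual elapsed = 7 hours 37 minutes − 5:45 = 1 hour 52 minutes.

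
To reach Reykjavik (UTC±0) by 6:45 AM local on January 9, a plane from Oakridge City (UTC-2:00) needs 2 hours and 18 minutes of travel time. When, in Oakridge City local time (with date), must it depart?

2:27 AM on Jan 9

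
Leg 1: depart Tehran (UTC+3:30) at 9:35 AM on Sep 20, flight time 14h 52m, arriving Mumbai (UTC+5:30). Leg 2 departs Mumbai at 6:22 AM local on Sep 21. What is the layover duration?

Convert departure to UTC: 9:35 AM − 3:30 = 6:05 AM UTC on Sep 20.
Add 14 hours 52 minutes flight time → 8:57 PM UTC.
Mumbai is UTC+5:30, so local arrival = 8:57 PM + 5:30 = 2:27 AM on Sep 21.
Layover = 6:22 AM − 2:27 AM = 3 hours 55 minutes.

3 hours 55 minutes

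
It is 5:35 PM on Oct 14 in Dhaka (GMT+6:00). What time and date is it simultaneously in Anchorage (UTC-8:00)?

3:35 AM on October 14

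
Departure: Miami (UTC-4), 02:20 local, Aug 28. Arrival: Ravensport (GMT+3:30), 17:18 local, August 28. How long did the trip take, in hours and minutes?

7 hours 28 minutes

Departure in UTC: 02:20 + 4:00 = 06:20 on Aug 28.
Arrival in UTC: 17:18 − 3:30 = 13:48 on Aug 28.
Elapsed = 13:48 − 06:20 = 7 hours 28 minutes.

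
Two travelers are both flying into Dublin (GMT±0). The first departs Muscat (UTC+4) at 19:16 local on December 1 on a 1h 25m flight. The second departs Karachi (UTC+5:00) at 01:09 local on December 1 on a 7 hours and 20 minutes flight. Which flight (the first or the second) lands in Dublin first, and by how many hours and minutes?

the second, by 13 hours 12 minutes

Flight 1 in UTC: 19:16 − 4:00 = 15:16 on Dec 1.
+1 hour and 25 minutes → arrive 16:41 UTC on Dec 1.
Flight 2 in UTC: 01:09 − 5:00 = 20:09 on Nov 30.
+7 hours 20 minutes → arrive 03:29 UTC on Dec 1.
Flight 2 lands earlier by 13 hours 12 minutes.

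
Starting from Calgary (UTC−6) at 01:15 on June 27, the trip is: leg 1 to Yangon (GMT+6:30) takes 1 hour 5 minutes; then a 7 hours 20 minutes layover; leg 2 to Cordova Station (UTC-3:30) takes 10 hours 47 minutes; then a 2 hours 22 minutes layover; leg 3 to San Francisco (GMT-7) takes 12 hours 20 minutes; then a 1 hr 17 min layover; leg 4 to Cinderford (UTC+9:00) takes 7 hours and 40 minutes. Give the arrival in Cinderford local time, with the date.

11:06 on Jun 29

Convert departure to UTC: 01:15 + 6:00 = 07:15 UTC on Jun 27.
Add 1 hour 5 minutes leg 1 → 08:20 UTC.
Add 7 hours and 20 minutes layover in Yangon → 15:40 UTC.
Add 10 hours 47 minutes leg 2 → 02:27 UTC (Jun 28).
Add 2 hours and 22 minutes layover in Cordova Station → 04:49 UTC.
Add 12 hours 20 minutes leg 3 → 17:09 UTC.
Add 1 hour and 17 minutes layover in San Francisco → 18:26 UTC.
Add 7 hours 40 minutes leg 4 → 02:06 UTC (Jun 29).
Cinderford is UTC+9:00, so local arrival = 02:06 + 9:00 = 11:06 on Jun 29.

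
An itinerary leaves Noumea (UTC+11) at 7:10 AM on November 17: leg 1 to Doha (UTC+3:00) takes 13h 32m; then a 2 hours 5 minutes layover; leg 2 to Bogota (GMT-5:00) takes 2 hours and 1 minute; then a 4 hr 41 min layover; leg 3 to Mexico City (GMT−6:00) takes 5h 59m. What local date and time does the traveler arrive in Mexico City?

6:28 PM on Nov 17

Convert departure to UTC: 7:10 AM − 11:00 = 8:10 PM UTC on Nov 16.
Add 13 hours 32 minutes leg 1 → 9:42 AM UTC (Nov 17).
Add 2 hours and 5 minutes layover in Doha → 11:47 AM UTC.
Add 2 hours 1 minute leg 2 → 1:48 PM UTC.
Add 4 hours 41 minutes layover in Bogota → 6:29 PM UTC.
Add 5 hours 59 minutes leg 3 → 12:28 AM UTC (Nov 18).
Mexico City is UTC−6:00, so local arrival = 12:28 AM − 6:00 = 6:28 PM on Nov 17.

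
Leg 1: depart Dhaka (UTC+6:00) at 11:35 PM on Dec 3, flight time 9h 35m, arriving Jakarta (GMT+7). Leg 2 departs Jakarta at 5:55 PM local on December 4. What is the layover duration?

7 hours 45 minutes

Convert departure to UTC: 11:35 PM − 6:00 = 5:35 PM UTC on Dec 3.
Add 9 hours 35 minutes flight time → 3:10 AM UTC (Dec 4).
Jakarta is UTC+7:00, so local arrival = 3:10 AM + 7:00 = 10:10 AM on Dec 4.
Layover = 5:55 PM − 10:10 AM = 7 hours 45 minutes.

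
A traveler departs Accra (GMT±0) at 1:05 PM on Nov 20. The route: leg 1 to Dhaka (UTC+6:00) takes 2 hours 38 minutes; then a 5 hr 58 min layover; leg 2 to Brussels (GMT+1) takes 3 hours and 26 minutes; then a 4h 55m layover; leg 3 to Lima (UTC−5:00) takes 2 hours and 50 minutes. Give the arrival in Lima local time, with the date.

Accra is at UTC+0, so departure is already 1:05 PM UTC on Nov 20.
Add 2 hours 38 minutes leg 1 → 3:43 PM UTC.
Add 5 hours 58 minutes layover in Dhaka → 9:41 PM UTC.
Add 3 hours 26 minutes leg 2 → 1:07 AM UTC (Nov 21).
Add 4 hours and 55 minutes layover in Brussels → 6:02 AM UTC.
Add 2 hours and 50 minutes leg 3 → 8:52 AM UTC.
Lima is UTC−5:00, so local arrival = 8:52 AM − 5:00 = 3:52 AM on Nov 21.

3:52 AM on November 21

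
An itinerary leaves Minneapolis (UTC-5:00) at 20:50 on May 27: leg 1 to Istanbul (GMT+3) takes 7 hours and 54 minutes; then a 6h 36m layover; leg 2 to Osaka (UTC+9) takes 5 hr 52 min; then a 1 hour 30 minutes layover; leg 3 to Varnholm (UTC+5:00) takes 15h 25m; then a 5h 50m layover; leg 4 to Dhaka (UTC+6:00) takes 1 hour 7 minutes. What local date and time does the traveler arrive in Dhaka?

Convert departure to UTC: 20:50 + 5:00 = 01:50 UTC on May 28.
Add 7 hours 54 minutes leg 1 → 09:44 UTC.
Add 6 hours 36 minutes layover in Istanbul → 16:20 UTC.
Add 5 hours 52 minutes leg 2 → 22:12 UTC.
Add 1 hour 30 minutes layover in Osaka → 23:42 UTC.
Add 15 hours and 25 minutes leg 3 → 15:07 UTC (May 29).
Add 5 hours 50 minutes layover in Varnholm → 20:57 UTC.
Add 1 hour and 7 minutes leg 4 → 22:04 UTC.
Dhaka is UTC+6:00, so local arrival = 22:04 + 6:00 = 04:04 on May 30.

04:04 on May 30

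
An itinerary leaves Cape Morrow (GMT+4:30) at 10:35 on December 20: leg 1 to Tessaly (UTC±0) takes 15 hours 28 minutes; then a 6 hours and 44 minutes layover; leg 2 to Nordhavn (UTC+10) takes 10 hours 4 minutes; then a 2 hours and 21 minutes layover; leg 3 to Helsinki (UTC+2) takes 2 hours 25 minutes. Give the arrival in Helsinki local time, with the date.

Convert departure to UTC: 10:35 − 4:30 = 06:05 UTC on Dec 20.
Add 15 hours 28 minutes leg 1 → 21:33 UTC.
Add 6 hours and 44 minutes layover in Tessaly → 04:17 UTC (Dec 21).
Add 10 hours and 4 minutes leg 2 → 14:21 UTC.
Add 2 hours and 21 minutes layover in Nordhavn → 16:42 UTC.
Add 2 hours and 25 minutes leg 3 → 19:07 UTC.
Helsinki is UTC+2:00, so local arrival = 19:07 + 2:00 = 21:07 on Dec 21.

21:07 on December 21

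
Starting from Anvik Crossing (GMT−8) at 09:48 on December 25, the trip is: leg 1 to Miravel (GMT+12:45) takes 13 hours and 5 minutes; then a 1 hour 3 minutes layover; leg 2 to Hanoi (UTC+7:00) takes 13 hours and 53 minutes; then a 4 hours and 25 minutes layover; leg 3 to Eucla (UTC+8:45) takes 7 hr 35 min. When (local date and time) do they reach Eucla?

18:34 on December 27

Convert departure to UTC: 09:48 + 8:00 = 17:48 UTC on Dec 25.
Add 13 hours 5 minutes leg 1 → 06:53 UTC (Dec 26).
Add 1 hour and 3 minutes layover in Miravel → 07:56 UTC.
Add 13 hours 53 minutes leg 2 → 21:49 UTC.
Add 4 hours 25 minutes layover in Hanoi → 02:14 UTC (Dec 27).
Add 7 hours and 35 minutes leg 3 → 09:49 UTC.
Eucla is UTC+8:45, so local arrival = 09:49 + 8:45 = 18:34 on Dec 27.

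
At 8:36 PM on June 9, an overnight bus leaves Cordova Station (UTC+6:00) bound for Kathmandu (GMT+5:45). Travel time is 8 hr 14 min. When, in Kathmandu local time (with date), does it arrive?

4:35 AM on Jun 10

Convert departure to UTC: 8:36 PM − 6:00 = 2:36 PM UTC on Jun 9.
Add 8 hours 14 minutes travel time → 10:50 PM UTC.
Kathmandu is UTC+5:45, so local arrival = 10:50 PM + 5:45 = 4:35 AM on Jun 10.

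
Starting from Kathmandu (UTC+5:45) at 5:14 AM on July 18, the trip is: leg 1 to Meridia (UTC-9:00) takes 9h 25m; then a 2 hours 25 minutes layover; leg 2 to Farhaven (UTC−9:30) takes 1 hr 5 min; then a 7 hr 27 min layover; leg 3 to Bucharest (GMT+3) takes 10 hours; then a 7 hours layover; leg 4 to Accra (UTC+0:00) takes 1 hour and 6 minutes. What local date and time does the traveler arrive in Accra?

Convert departure to UTC: 5:14 AM − 5:45 = 11:29 PM UTC on Jul 17.
Add 9 hours 25 minutes leg 1 → 8:54 AM UTC (Jul 18).
Add 2 hours 25 minutes layover in Meridia → 11:19 AM UTC.
Add 1 hour 5 minutes leg 2 → 12:24 PM UTC.
Add 7 hours 27 minutes layover in Farhaven → 7:51 PM UTC.
Add 10 hours leg 3 → 5:51 AM UTC (Jul 19).
Add 7 hours layover in Bucharest → 12:51 PM UTC.
Add 1 hour 6 minutes leg 4 → 1:57 PM UTC.
Accra is UTC+0, so local arrival is the same: 1:57 PM on Jul 19.

1:57 PM on July 19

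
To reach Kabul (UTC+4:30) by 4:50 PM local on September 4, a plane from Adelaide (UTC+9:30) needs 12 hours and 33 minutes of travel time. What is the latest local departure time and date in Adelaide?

9:17 AM on Sep 4

Target arrival in UTC: 4:50 PM − 4:30 = 12:20 PM on Sep 4.
Subtract 12 hours 33 minutes → departure 11:47 PM UTC on Sep 3.
Adelaide is UTC+9:30: 11:47 PM + 9:30 = 9:17 AM on Sep 4.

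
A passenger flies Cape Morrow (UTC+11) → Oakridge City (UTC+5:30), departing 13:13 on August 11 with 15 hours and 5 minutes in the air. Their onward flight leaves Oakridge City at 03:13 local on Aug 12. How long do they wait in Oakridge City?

Convert departure to UTC: 13:13 − 11:00 = 02:13 UTC on Aug 11.
Add 15 hours 5 minutes flight time → 17:18 UTC.
Oakridge City is UTC+5:30, so local arrival = 17:18 + 5:30 = 22:48 on Aug 11.
Layover = 03:13 − 22:48 (+1 day) = 4 hours 25 minutes.

4 hours 25 minutes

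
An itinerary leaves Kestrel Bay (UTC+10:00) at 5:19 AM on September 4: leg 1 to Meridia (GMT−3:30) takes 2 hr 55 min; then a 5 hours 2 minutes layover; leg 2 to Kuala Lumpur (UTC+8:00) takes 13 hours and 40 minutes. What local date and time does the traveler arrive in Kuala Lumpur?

12:56 AM on September 5

Convert departure to UTC: 5:19 AM − 10:00 = 7:19 PM UTC on Sep 3.
Add 2 hours 55 minutes leg 1 → 10:14 PM UTC.
Add 5 hours 2 minutes layover in Meridia → 3:16 AM UTC (Sep 4).
Add 13 hours 40 minutes leg 2 → 4:56 PM UTC.
Kuala Lumpur is UTC+8:00, so local arrival = 4:56 PM + 8:00 = 12:56 AM on Sep 5.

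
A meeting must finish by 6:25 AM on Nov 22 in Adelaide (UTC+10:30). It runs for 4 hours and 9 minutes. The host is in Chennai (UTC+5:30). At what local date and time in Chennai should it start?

9:16 PM on November 21

Target end time in UTC: 6:25 AM − 10:30 = 7:55 PM on Nov 21.
Subtract 4 hours 9 minutes → start 3:46 PM UTC on Nov 21.
Chennai is UTC+5:30: 3:46 PM + 5:30 = 9:16 PM on Nov 21.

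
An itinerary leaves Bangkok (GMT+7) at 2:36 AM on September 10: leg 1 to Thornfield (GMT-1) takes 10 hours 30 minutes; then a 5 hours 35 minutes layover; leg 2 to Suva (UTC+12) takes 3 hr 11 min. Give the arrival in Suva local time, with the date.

Convert departure to UTC: 2:36 AM − 7:00 = 7:36 PM UTC on Sep 9.
Add 10 hours and 30 minutes leg 1 → 6:06 AM UTC (Sep 10).
Add 5 hours and 35 minutes layover in Thornfield → 11:41 AM UTC.
Add 3 hours and 11 minutes leg 2 → 2:52 PM UTC.
Suva is UTC+12:00, so local arrival = 2:52 PM + 12:00 = 2:52 AM on Sep 11.

2:52 AM on September 11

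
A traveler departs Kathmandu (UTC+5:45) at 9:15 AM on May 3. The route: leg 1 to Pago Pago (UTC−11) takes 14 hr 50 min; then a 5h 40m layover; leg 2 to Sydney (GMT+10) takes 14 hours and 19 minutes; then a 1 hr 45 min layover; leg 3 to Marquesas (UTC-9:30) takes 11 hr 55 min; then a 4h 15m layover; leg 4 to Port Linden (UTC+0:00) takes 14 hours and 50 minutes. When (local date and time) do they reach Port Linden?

11:04 PM on May 5

Convert departure to UTC: 9:15 AM − 5:45 = 3:30 AM UTC on May 3.
Add 14 hours and 50 minutes leg 1 → 6:20 PM UTC.
Add 5 hours and 40 minutes layover in Pago Pago → 12:00 AM UTC (May 4).
Add 14 hours and 19 minutes leg 2 → 2:19 PM UTC.
Add 1 hour 45 minutes layover in Sydney → 4:04 PM UTC.
Add 11 hours 55 minutes leg 3 → 3:59 AM UTC (May 5).
Add 4 hours and 15 minutes layover in Marquesas → 8:14 AM UTC.
Add 14 hours and 50 minutes leg 4 → 11:04 PM UTC.
Port Linden is UTC+0, so local arrival is the same: 11:04 PM on May 5.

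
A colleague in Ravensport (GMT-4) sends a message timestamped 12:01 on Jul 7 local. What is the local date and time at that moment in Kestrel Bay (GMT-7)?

Kestrel Bay is 3:00 behind Ravensport.
Shift by the zone difference: 12:01 − 3:00 = 09:01 on Jul 7 in Kestrel Bay.

09:01 on July 7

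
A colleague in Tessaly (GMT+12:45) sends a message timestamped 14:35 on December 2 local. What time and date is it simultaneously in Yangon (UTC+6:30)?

08:20 on December 2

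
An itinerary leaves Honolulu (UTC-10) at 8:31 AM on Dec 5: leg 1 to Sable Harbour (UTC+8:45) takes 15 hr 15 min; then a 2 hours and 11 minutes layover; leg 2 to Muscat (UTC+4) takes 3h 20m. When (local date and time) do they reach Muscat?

Convert departure to UTC: 8:31 AM + 10:00 = 6:31 PM UTC on Dec 5.
Add 15 hours 15 minutes leg 1 → 9:46 AM UTC (Dec 6).
Add 2 hours 11 minutes layover in Sable Harbour → 11:57 AM UTC.
Add 3 hours and 20 minutes leg 2 → 3:17 PM UTC.
Muscat is UTC+4:00, so local arrival = 3:17 PM + 4:00 = 7:17 PM on Dec 6.

7:17 PM on December 6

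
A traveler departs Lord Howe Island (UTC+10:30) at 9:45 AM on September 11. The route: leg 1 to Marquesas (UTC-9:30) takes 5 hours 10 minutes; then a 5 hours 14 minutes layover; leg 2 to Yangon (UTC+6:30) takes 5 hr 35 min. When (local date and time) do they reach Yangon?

Convert departure to UTC: 9:45 AM − 10:30 = 11:15 PM UTC on Sep 10.
Add 5 hours and 10 minutes leg 1 → 4:25 AM UTC (Sep 11).
Add 5 hours 14 minutes layover in Marquesas → 9:39 AM UTC.
Add 5 hours 35 minutes leg 2 → 3:14 PM UTC.
Yangon is UTC+6:30, so local arrival = 3:14 PM + 6:30 = 9:44 PM on Sep 11.

9:44 PM on September 11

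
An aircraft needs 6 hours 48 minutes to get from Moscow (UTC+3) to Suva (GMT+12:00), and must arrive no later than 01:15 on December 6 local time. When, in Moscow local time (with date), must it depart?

09:27 on December 5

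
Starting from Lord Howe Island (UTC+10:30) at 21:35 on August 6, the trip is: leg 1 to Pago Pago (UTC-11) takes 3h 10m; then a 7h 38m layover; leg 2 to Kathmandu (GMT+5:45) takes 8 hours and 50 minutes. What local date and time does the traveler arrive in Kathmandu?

Convert departure to UTC: 21:35 − 10:30 = 11:05 UTC on Aug 6.
Add 3 hours 10 minutes leg 1 → 14:15 UTC.
Add 7 hours 38 minutes layover in Pago Pago → 21:53 UTC.
Add 8 hours 50 minutes leg 2 → 06:43 UTC (Aug 7).
Kathmandu is UTC+5:45, so local arrival = 06:43 + 5:45 = 12:28 on Aug 7.

12:28 on Aug 7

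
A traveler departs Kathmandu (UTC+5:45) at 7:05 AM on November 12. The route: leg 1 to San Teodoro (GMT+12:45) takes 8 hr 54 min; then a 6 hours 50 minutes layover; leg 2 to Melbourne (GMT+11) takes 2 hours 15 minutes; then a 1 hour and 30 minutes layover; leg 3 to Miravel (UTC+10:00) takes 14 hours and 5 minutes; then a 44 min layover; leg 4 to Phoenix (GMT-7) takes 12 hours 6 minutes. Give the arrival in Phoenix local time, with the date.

4:44 PM on November 13

Convert departure to UTC: 7:05 AM − 5:45 = 1:20 AM UTC on Nov 12.
Add 8 hours 54 minutes leg 1 → 10:14 AM UTC.
Add 6 hours 50 minutes layover in San Teodoro → 5:04 PM UTC.
Add 2 hours and 15 minutes leg 2 → 7:19 PM UTC.
Add 1 hour and 30 minutes layover in Melbourne → 8:49 PM UTC.
Add 14 hours and 5 minutes leg 3 → 10:54 AM UTC (Nov 13).
Add 44 minutes layover in Miravel → 11:38 AM UTC.
Add 12 hours 6 minutes leg 4 → 11:44 PM UTC.
Phoenix is UTC−7:00, so local arrival = 11:44 PM − 7:00 = 4:44 PM on Nov 13.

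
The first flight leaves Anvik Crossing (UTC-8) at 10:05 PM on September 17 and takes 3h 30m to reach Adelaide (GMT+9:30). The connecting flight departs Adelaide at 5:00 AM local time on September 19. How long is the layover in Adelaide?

Convert departure to UTC: 10:05 PM + 8:00 = 6:05 AM UTC on Sep 18.
Add 3 hours 30 minutes flight time → 9:35 AM UTC.
Adelaide is UTC+9:30, so local arrival = 9:35 AM + 9:30 = 7:05 PM on Sep 18.
Layover = 5:00 AM − 7:05 PM (+1 day) = 9 hours 55 minutes.

9 hours 55 minutes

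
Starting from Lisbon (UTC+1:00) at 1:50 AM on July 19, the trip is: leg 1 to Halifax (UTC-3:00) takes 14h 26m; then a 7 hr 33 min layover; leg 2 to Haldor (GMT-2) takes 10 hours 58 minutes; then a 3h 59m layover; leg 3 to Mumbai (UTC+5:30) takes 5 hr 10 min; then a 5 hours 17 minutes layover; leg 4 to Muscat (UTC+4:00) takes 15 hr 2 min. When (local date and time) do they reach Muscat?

Convert departure to UTC: 1:50 AM − 1:00 = 12:50 AM UTC on Jul 19.
Add 14 hours and 26 minutes leg 1 → 3:16 PM UTC.
Add 7 hours 33 minutes layover in Halifax → 10:49 PM UTC.
Add 10 hours 58 minutes leg 2 → 9:47 AM UTC (Jul 20).
Add 3 hours 59 minutes layover in Haldor → 1:46 PM UTC.
Add 5 hours 10 minutes leg 3 → 6:56 PM UTC.
Add 5 hours 17 minutes layover in Mumbai → 12:13 AM UTC (Jul 21).
Add 15 hours and 2 minutes leg 4 → 3:15 PM UTC.
Muscat is UTC+4:00, so local arrival = 3:15 PM + 4:00 = 7:15 PM on Jul 21.

7:15 PM on Jul 21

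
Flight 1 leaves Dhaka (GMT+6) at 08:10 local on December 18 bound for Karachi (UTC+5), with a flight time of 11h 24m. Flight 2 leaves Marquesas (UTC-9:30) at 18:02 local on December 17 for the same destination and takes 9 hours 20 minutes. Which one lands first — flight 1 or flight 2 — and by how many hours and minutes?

Flight 1 in UTC: 08:10 − 6:00 = 02:10 on Dec 18.
+11 hours and 24 minutes → arrive 13:34 UTC on Dec 18.
Flight 2 in UTC: 18:02 + 9:30 = 03:32 on Dec 18.
+9 hours 20 minutes → arrive 12:52 UTC on Dec 18.
Flight 2 lands earlier by 42 minutes.

the second, by 42 minutes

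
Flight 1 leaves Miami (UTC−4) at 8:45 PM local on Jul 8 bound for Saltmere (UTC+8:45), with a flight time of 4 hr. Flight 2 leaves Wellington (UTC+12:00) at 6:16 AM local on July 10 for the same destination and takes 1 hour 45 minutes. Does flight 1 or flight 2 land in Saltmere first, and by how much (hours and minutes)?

the first, by 15 hours 16 minutes

Flight 1 in UTC: 8:45 PM + 4:00 = 12:45 AM on Jul 9.
+4 hours → arrive 4:45 AM UTC on Jul 9.
Flight 2 in UTC: 6:16 AM − 12:00 = 6:16 PM on Jul 9.
+1 hour and 45 minutes → arrive 8:01 PM UTC on Jul 9.
Flight 1 lands earlier by 15 hours 16 minutes.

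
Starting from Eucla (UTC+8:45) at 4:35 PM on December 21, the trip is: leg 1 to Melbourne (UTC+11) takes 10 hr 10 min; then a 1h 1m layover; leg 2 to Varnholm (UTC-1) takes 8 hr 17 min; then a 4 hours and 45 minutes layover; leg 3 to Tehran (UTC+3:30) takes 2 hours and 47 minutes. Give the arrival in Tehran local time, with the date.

2:20 PM on December 22

Convert departure to UTC: 4:35 PM − 8:45 = 7:50 AM UTC on Dec 21.
Add 10 hours 10 minutes leg 1 → 6:00 PM UTC.
Add 1 hour and 1 minute layover in Melbourne → 7:01 PM UTC.
Add 8 hours 17 minutes leg 2 → 3:18 AM UTC (Dec 22).
Add 4 hours 45 minutes layover in Varnholm → 8:03 AM UTC.
Add 2 hours 47 minutes leg 3 → 10:50 AM UTC.
Tehran is UTC+3:30, so local arrival = 10:50 AM + 3:30 = 2:20 PM on Dec 22.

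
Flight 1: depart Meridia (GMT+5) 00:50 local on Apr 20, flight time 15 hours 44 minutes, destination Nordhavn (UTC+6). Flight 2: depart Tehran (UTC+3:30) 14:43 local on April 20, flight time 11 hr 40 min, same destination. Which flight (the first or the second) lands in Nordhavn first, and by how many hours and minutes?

Flight 1 in UTC: 00:50 − 5:00 = 19:50 on Apr 19.
+15 hours and 44 minutes → arrive 11:34 UTC on Apr 20.
Flight 2 in UTC: 14:43 − 3:30 = 11:13 on Apr 20.
+11 hours 40 minutes → arrive 22:53 UTC on Apr 20.
Flight 1 lands earlier by 11 hours 19 minutes.

the first, by 11 hours 19 minutes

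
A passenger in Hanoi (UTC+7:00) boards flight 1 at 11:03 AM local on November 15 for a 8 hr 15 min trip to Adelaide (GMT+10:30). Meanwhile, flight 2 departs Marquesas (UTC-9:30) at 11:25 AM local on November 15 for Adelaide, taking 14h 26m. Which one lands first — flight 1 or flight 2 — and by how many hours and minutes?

the first, by 23 hours 3 minutes

Flight 1 in UTC: 11:03 AM − 7:00 = 4:03 AM on Nov 15.
+8 hours and 15 minutes → arrive 12:18 PM UTC on Nov 15.
Flight 2 in UTC: 11:25 AM + 9:30 = 8:55 PM on Nov 15.
+14 hours 26 minutes → arrive 11:21 AM UTC on Nov 16.
Flight 1 lands earlier by 23 hours 3 minutes.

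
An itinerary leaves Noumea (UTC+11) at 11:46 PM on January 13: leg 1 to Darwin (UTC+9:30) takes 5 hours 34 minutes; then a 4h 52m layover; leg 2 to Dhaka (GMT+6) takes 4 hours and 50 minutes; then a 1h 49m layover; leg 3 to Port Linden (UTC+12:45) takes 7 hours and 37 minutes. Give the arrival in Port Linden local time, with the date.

Convert departure to UTC: 11:46 PM − 11:00 = 12:46 PM UTC on Jan 13.
Add 5 hours and 34 minutes leg 1 → 6:20 PM UTC.
Add 4 hours 52 minutes layover in Darwin → 11:12 PM UTC.
Add 4 hours and 50 minutes leg 2 → 4:02 AM UTC (Jan 14).
Add 1 hour 49 minutes layover in Dhaka → 5:51 AM UTC.
Add 7 hours 37 minutes leg 3 → 1:28 PM UTC.
Port Linden is UTC+12:45, so local arrival = 1:28 PM + 12:45 = 2:13 AM on Jan 15.

2:13 AM on January 15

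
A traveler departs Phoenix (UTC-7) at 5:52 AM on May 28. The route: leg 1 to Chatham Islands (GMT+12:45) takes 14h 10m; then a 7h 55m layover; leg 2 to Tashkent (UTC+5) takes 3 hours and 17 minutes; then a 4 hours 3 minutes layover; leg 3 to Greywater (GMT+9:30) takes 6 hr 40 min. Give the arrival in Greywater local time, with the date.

Convert departure to UTC: 5:52 AM + 7:00 = 12:52 PM UTC on May 28.
Add 14 hours 10 minutes leg 1 → 3:02 AM UTC (May 29).
Add 7 hours and 55 minutes layover in Chatham Islands → 10:57 AM UTC.
Add 3 hours and 17 minutes leg 2 → 2:14 PM UTC.
Add 4 hours 3 minutes layover in Tashkent → 6:17 PM UTC.
Add 6 hours 40 minutes leg 3 → 12:57 AM UTC (May 30).
Greywater is UTC+9:30, so local arrival = 12:57 AM + 9:30 = 10:27 AM on May 30.

10:27 AM on May 30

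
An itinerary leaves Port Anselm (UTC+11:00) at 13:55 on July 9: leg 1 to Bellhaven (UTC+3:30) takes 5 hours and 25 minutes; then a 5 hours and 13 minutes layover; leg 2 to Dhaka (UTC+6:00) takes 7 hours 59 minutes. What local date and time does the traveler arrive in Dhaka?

Convert departure to UTC: 13:55 − 11:00 = 02:55 UTC on Jul 9.
Add 5 hours and 25 minutes leg 1 → 08:20 UTC.
Add 5 hours and 13 minutes layover in Bellhaven → 13:33 UTC.
Add 7 hours 59 minutes leg 2 → 21:32 UTC.
Dhaka is UTC+6:00, so local arrival = 21:32 + 6:00 = 03:32 on Jul 10.

03:32 on July 10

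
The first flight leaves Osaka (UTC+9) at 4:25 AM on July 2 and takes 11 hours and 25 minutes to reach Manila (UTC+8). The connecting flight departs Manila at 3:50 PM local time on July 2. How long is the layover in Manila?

Convert departure to UTC: 4:25 AM − 9:00 = 7:25 PM UTC on Jul 1.
Add 11 hours and 25 minutes flight time → 6:50 AM UTC (Jul 2).
Manila is UTC+8:00, so local arrival = 6:50 AM + 8:00 = 2:50 PM on Jul 2.
Layover = 3:50 PM − 2:50 PM = 1 hour.

1 hour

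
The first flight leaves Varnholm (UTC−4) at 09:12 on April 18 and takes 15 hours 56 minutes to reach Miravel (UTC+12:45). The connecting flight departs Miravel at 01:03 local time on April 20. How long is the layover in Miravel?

7 hours 10 minutes

Convert departure to UTC: 09:12 + 4:00 = 13:12 UTC on Apr 18.
Add 15 hours 56 minutes flight time → 05:08 UTC (Apr 19).
Miravel is UTC+12:45, so local arrival = 05:08 + 12:45 = 17:53 on Apr 19.
Layover = 01:03 − 17:53 (+1 day) = 7 hours 10 minutes.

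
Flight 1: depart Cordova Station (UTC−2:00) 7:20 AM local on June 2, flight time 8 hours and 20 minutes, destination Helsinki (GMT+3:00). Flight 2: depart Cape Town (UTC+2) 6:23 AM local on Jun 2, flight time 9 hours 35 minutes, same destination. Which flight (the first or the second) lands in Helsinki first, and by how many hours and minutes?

Flight 1 in UTC: 7:20 AM + 2:00 = 9:20 AM on Jun 2.
+8 hours and 20 minutes → arrive 5:40 PM UTC on Jun 2.
Flight 2 in UTC: 6:23 AM − 2:00 = 4:23 AM on Jun 2.
+9 hours 35 minutes → arrive 1:58 PM UTC on Jun 2.
Flight 2 lands earlier by 3 hours 42 minutes.

the second, by 3 hours 42 minutes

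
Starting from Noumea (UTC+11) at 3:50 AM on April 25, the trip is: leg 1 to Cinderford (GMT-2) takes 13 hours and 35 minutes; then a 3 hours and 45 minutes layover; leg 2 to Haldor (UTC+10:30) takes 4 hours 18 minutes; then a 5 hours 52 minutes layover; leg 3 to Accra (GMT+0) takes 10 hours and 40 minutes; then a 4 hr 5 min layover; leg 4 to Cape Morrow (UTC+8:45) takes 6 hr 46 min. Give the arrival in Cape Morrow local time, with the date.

Convert departure to UTC: 3:50 AM − 11:00 = 4:50 PM UTC on Apr 24.
Add 13 hours 35 minutes leg 1 → 6:25 AM UTC (Apr 25).
Add 3 hours and 45 minutes layover in Cinderford → 10:10 AM UTC.
Add 4 hours and 18 minutes leg 2 → 2:28 PM UTC.
Add 5 hours 52 minutes layover in Haldor → 8:20 PM UTC.
Add 10 hours 40 minutes leg 3 → 7:00 AM UTC (Apr 26).
Add 4 hours 5 minutes layover in Accra → 11:05 AM UTC.
Add 6 hours 46 minutes leg 4 → 5:51 PM UTC.
Cape Morrow is UTC+8:45, so local arrival = 5:51 PM + 8:45 = 2:36 AM on Apr 27.

2:36 AM on April 27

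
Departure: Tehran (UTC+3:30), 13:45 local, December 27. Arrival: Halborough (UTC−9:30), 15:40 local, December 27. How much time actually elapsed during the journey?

14 hours 55 minutes

Departure in UTC: 13:45 − 3:30 = 10:15 on Dec 27.
Arrival in UTC: 15:40 + 9:30 = 01:10 on Dec 28.
Elapsed = 01:10 − 10:15 (+1 day) = 14 hours 55 minutes.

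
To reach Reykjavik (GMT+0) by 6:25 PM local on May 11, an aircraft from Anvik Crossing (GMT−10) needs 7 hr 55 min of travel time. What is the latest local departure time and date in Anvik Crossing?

12:30 AM on May 11

Target arrival is already UTC: 6:25 PM on May 11.
Subtract 7 hours and 55 minutes → departure 10:30 AM UTC on May 11.
Anvik Crossing is UTC−10:00: 10:30 AM − 10:00 = 12:30 AM on May 11.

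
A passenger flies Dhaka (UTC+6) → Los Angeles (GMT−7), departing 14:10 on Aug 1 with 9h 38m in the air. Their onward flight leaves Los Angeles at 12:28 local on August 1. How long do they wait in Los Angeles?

Convert departure to UTC: 14:10 − 6:00 = 08:10 UTC on Aug 1.
Add 9 hours 38 minutes flight time → 17:48 UTC.
Los Angeles is UTC−7:00, so local arrival = 17:48 − 7:00 = 10:48 on Aug 1.
Layover = 12:28 − 10:48 = 1 hour 40 minutes.

1 hour 40 minutes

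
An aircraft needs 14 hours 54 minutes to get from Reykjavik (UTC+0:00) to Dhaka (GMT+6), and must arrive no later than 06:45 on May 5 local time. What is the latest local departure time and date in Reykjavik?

09:51 on May 4

Target arrival in UTC: 06:45 − 6:00 = 00:45 on May 5.
Subtract 14 hours and 54 minutes → departure 09:51 UTC on May 4.
Reykjavik is UTC+0, so departure is 09:51 on May 4.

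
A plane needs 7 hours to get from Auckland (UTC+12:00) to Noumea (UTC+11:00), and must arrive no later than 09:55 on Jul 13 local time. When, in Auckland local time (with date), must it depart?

03:55 on July 13

Target arrival in UTC: 09:55 − 11:00 = 22:55 on Jul 12.
Subtract 7 hours → departure 15:55 UTC on Jul 12.
Auckland is UTC+12:00: 15:55 + 12:00 = 03:55 on Jul 13.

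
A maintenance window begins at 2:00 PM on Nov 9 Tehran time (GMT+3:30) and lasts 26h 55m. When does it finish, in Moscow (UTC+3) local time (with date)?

4:25 PM on November 10

Moscow is 0:30 behind Tehran.
After 26 hours 55 minutes it is 4:55 PM (Nov 10) in Tehran.
Shift by the zone difference: 4:55 PM − 0:30 = 4:25 PM on Nov 10 in Moscow.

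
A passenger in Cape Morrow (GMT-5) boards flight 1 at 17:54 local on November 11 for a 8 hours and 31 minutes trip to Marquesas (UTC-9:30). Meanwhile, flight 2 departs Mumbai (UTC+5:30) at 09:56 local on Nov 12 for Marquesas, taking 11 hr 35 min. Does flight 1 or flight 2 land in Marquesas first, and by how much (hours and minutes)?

the first, by 8 hours 36 minutes

Flight 1 in UTC: 17:54 + 5:00 = 22:54 on Nov 11.
+8 hours 31 minutes → arrive 07:25 UTC on Nov 12.
Flight 2 in UTC: 09:56 − 5:30 = 04:26 on Nov 12.
+11 hours and 35 minutes → arrive 16:01 UTC on Nov 12.
Flight 1 lands earlier by 8 hours 36 minutes.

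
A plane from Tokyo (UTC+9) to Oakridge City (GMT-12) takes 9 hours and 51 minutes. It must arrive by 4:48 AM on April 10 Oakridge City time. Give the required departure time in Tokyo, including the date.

Target arrival in UTC: 4:48 AM + 12:00 = 4:48 PM on Apr 10.
Subtract 9 hours 51 minutes → departure 6:57 AM UTC on Apr 10.
Tokyo is UTC+9:00: 6:57 AM + 9:00 = 3:57 PM on Apr 10.

3:57 PM on April 10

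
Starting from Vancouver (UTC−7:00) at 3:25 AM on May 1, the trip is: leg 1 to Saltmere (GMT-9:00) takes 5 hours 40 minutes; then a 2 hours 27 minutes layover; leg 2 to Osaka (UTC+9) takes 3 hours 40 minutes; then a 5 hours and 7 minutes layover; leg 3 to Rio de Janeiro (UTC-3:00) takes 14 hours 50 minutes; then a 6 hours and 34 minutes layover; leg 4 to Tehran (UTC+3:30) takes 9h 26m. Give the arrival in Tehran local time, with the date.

Convert departure to UTC: 3:25 AM + 7:00 = 10:25 AM UTC on May 1.
Add 5 hours 40 minutes leg 1 → 4:05 PM UTC.
Add 2 hours 27 minutes layover in Saltmere → 6:32 PM UTC.
Add 3 hours and 40 minutes leg 2 → 10:12 PM UTC.
Add 5 hours 7 minutes layover in Osaka → 3:19 AM UTC (May 2).
Add 14 hours and 50 minutes leg 3 → 6:09 PM UTC.
Add 6 hours and 34 minutes layover in Rio de Janeiro → 12:43 AM UTC (May 3).
Add 9 hours 26 minutes leg 4 → 10:09 AM UTC.
Tehran is UTC+3:30, so local arrival = 10:09 AM + 3:30 = 1:39 PM on May 3.

1:39 PM on May 3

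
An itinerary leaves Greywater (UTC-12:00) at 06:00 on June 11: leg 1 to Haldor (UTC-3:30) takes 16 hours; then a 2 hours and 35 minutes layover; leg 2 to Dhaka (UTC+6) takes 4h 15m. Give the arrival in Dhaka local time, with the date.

Convert departure to UTC: 06:00 + 12:00 = 18:00 UTC on Jun 11.
Add 16 hours leg 1 → 10:00 UTC (Jun 12).
Add 2 hours and 35 minutes layover in Haldor → 12:35 UTC.
Add 4 hours and 15 minutes leg 2 → 16:50 UTC.
Dhaka is UTC+6:00, so local arrival = 16:50 + 6:00 = 22:50 on Jun 12.

22:50 on June 12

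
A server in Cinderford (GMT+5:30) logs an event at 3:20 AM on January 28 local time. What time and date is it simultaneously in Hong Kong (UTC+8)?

Hong Kong is 2:30 ahead of Cinderford.
Shift by the zone difference: 3:20 AM + 2:30 = 5:50 AM on Jan 28 in Hong Kong.

5:50 AM on January 28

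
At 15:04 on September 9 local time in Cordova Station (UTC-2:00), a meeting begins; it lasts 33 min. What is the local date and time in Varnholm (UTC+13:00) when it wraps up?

Convert start to UTC: 15:04 + 2:00 = 17:04 UTC on Sep 9.
Add 33 minutes duration → 17:37 UTC.
Varnholm is UTC+13:00, so local end time = 17:37 + 13:00 = 06:37 on Sep 10.

06:37 on September 10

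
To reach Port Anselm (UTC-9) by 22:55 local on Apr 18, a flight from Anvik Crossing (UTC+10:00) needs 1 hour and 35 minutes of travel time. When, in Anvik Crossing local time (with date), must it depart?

16:20 on Apr 19

Target arrival in UTC: 22:55 + 9:00 = 07:55 on Apr 19.
Subtract 1 hour and 35 minutes → departure 06:20 UTC on Apr 19.
Anvik Crossing is UTC+10:00: 06:20 + 10:00 = 16:20 on Apr 19.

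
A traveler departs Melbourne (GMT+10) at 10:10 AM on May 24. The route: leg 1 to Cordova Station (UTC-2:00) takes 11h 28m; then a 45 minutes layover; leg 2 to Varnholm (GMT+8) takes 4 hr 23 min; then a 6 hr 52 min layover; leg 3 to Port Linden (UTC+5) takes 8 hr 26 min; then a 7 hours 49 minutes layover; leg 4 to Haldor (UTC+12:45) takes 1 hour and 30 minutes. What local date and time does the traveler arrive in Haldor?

6:08 AM on May 26

Convert departure to UTC: 10:10 AM − 10:00 = 12:10 AM UTC on May 24.
Add 11 hours and 28 minutes leg 1 → 11:38 AM UTC.
Add 45 minutes layover in Cordova Station → 12:23 PM UTC.
Add 4 hours 23 minutes leg 2 → 4:46 PM UTC.
Add 6 hours 52 minutes layover in Varnholm → 11:38 PM UTC.
Add 8 hours 26 minutes leg 3 → 8:04 AM UTC (May 25).
Add 7 hours 49 minutes layover in Port Linden → 3:53 PM UTC.
Add 1 hour 30 minutes leg 4 → 5:23 PM UTC.
Haldor is UTC+12:45, so local arrival = 5:23 PM + 12:45 = 6:08 AM on May 26.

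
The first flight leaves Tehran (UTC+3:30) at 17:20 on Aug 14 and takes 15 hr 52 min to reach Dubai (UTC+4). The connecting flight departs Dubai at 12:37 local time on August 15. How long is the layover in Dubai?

2 hours 55 minutes

Convert departure to UTC: 17:20 − 3:30 = 13:50 UTC on Aug 14.
Add 15 hours and 52 minutes flight time → 05:42 UTC (Aug 15).
Dubai is UTC+4:00, so local arrival = 05:42 + 4:00 = 09:42 on Aug 15.
Layover = 12:37 − 09:42 = 2 hours 55 minutes.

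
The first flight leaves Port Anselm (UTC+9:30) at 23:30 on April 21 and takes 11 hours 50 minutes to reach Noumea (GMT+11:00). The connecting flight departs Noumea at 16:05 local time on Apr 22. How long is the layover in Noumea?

Convert departure to UTC: 23:30 − 9:30 = 14:00 UTC on Apr 21.
Add 11 hours and 50 minutes flight time → 01:50 UTC (Apr 22).
Noumea is UTC+11:00, so local arrival = 01:50 + 11:00 = 12:50 on Apr 22.
Layover = 16:05 − 12:50 = 3 hours 15 minutes.

3 hours 15 minutes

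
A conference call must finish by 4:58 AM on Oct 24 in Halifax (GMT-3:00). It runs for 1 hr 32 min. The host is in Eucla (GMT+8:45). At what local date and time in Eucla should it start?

Target end time in UTC: 4:58 AM + 3:00 = 7:58 AM on Oct 24.
Subtract 1 hour and 32 minutes → start 6:26 AM UTC on Oct 24.
Eucla is UTC+8:45: 6:26 AM + 8:45 = 3:11 PM on Oct 24.

3:11 PM on October 24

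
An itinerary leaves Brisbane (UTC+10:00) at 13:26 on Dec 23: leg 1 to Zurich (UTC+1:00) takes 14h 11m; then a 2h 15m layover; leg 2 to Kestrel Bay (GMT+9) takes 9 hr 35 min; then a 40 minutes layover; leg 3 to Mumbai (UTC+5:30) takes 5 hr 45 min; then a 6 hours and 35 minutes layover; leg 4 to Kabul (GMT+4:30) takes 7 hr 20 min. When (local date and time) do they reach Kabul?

06:17 on Dec 25

Convert departure to UTC: 13:26 − 10:00 = 03:26 UTC on Dec 23.
Add 14 hours 11 minutes leg 1 → 17:37 UTC.
Add 2 hours and 15 minutes layover in Zurich → 19:52 UTC.
Add 9 hours 35 minutes leg 2 → 05:27 UTC (Dec 24).
Add 40 minutes layover in Kestrel Bay → 06:07 UTC.
Add 5 hours 45 minutes leg 3 → 11:52 UTC.
Add 6 hours 35 minutes layover in Mumbai → 18:27 UTC.
Add 7 hours 20 minutes leg 4 → 01:47 UTC (Dec 25).
Kabul is UTC+4:30, so local arrival = 01:47 + 4:30 = 06:17 on Dec 25.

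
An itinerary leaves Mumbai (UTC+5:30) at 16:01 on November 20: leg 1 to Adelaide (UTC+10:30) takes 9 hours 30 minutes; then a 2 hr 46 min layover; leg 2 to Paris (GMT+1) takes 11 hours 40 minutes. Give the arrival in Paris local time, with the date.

11:27 on November 21

Convert departure to UTC: 16:01 − 5:30 = 10:31 UTC on Nov 20.
Add 9 hours and 30 minutes leg 1 → 20:01 UTC.
Add 2 hours and 46 minutes layover in Adelaide → 22:47 UTC.
Add 11 hours and 40 minutes leg 2 → 10:27 UTC (Nov 21).
Paris is UTC+1:00, so local arrival = 10:27 + 1:00 = 11:27 on Nov 21.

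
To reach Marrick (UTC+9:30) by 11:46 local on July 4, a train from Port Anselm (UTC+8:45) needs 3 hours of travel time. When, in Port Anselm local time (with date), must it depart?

08:01 on Jul 4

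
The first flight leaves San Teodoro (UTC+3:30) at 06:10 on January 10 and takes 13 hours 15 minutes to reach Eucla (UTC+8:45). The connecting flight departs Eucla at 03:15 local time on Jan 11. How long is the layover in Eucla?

Convert departure to UTC: 06:10 − 3:30 = 02:40 UTC on Jan 10.
Add 13 hours 15 minutes flight time → 15:55 UTC.
Eucla is UTC+8:45, so local arrival = 15:55 + 8:45 = 00:40 on Jan 11.
Layover = 03:15 − 00:40 = 2 hours 35 minutes.

2 hours 35 minutes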